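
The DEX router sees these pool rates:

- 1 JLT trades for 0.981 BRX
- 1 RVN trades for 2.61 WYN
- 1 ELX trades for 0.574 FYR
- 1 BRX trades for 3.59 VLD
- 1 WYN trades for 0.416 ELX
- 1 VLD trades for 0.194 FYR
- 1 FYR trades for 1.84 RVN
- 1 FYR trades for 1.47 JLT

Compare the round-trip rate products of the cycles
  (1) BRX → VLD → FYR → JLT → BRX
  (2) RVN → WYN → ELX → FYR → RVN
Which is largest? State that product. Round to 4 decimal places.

(1) 3.59 × 0.194 × 1.47 × 0.981 = 1.00434
(2) 2.61 × 0.416 × 0.574 × 1.84 = 1.14674
Highest is cycle (2) at 1.1467 (>1, arbitrage).

1.1467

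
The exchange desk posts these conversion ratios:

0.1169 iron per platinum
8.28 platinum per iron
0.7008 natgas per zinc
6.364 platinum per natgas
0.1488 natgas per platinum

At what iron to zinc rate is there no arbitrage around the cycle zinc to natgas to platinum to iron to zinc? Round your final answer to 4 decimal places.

1.9181

Known legs of the cycle: 0.7008 × 6.364 × 0.1169 = 0.52136128128
For no arbitrage the full-cycle product must be 1, so the missing rate is 1 / 0.52136128128 ≈ 1.918056.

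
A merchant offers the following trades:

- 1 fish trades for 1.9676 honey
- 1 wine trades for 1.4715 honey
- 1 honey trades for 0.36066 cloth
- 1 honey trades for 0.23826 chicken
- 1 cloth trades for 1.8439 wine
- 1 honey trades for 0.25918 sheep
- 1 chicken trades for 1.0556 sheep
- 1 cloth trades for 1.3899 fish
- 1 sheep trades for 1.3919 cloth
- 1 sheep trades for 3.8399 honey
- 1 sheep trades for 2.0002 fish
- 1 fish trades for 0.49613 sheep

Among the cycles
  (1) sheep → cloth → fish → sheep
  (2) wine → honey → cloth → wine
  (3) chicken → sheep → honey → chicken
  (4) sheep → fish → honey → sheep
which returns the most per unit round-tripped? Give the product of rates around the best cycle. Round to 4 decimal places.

1.0200

(1) 1.3919 × 1.3899 × 0.49613 = 0.95981
(2) 1.4715 × 0.36066 × 1.8439 = 0.97858
(3) 1.0556 × 3.8399 × 0.23826 = 0.96576
(4) 2.0002 × 1.9676 × 0.25918 = 1.02003
Highest is cycle (4) at 1.0200 (>1, arbitrage).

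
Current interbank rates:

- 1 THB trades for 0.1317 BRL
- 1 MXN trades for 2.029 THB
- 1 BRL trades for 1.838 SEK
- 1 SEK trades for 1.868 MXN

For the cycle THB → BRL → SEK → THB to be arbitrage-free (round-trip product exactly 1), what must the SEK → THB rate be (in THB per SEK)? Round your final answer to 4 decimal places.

4.1311

Known legs of the cycle: 0.1317 × 1.838 = 0.2420646
For no arbitrage the full-cycle product must be 1, so the missing rate is 1 / 0.2420646 ≈ 4.131129.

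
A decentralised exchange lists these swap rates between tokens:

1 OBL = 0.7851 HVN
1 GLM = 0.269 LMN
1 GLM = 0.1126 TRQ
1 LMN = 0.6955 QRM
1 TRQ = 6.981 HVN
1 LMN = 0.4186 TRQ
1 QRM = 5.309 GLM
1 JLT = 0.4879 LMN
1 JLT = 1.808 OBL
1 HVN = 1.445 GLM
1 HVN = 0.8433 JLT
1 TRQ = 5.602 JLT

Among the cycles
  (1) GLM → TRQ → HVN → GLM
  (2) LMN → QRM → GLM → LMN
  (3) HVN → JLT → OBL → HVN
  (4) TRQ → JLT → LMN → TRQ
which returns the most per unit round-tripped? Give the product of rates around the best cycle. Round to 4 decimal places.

(1) 0.1126 × 6.981 × 1.445 = 1.13586
(2) 0.6955 × 5.309 × 0.269 = 0.99326
(3) 0.8433 × 1.808 × 0.7851 = 1.19703
(4) 5.602 × 0.4879 × 0.4186 = 1.14412
Highest is cycle (3) at 1.1970 (>1, arbitrage).

1.1970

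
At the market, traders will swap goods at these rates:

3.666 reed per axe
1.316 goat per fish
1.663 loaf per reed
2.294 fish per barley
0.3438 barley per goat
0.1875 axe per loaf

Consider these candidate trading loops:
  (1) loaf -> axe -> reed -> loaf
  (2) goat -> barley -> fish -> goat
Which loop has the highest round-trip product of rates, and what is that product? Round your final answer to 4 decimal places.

1.1431

(1) 0.1875 × 3.666 × 1.663 = 1.14310
(2) 0.3438 × 2.294 × 1.316 = 1.03790
Highest is cycle (1) at 1.1431 (>1, arbitrage).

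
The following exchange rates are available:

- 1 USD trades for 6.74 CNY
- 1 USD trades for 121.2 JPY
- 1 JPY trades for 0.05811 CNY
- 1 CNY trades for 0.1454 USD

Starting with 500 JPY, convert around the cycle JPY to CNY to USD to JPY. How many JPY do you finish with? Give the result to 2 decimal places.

500 JPY × 0.05811 = 29.055 CNY
29.055 CNY × 0.1454 = 4.224597 USD
4.224597 USD × 121.2 = 512.0211564 JPY

512.02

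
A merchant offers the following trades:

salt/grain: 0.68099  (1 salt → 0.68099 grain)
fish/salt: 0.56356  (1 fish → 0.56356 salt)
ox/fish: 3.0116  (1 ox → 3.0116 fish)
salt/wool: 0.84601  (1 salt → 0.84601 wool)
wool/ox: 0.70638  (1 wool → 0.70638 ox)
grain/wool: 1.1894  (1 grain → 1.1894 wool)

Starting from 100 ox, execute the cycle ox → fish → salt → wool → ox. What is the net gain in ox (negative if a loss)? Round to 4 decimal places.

100 ox × 3.0116 = 301.16 fish
301.16 fish × 0.56356 = 169.7217296 salt
169.7217296 salt × 0.84601 = 143.586280458896 wool
143.586280458896 wool × 0.70638 = 101.42647679055495648 ox
Net change: 101.42647679055495648 − 100 = 1.42647679055495648 ox

1.4265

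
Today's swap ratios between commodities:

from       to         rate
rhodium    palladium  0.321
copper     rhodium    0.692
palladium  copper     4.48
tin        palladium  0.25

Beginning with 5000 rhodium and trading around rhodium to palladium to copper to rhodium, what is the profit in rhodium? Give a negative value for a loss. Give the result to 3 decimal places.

-24.243

5000 rhodium × 0.321 = 1605 palladium
1605 palladium × 4.48 = 7190.4 copper
7190.4 copper × 0.692 = 4975.7568 rhodium
Net change: 4975.7568 − 5000 = -24.2432 rhodium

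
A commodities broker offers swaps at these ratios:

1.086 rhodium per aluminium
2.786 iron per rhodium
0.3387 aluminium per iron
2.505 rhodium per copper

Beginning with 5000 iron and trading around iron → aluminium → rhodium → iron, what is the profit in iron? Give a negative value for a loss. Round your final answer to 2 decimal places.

123.85

5000 iron × 0.3387 = 1693.5 aluminium
1693.5 aluminium × 1.086 = 1839.141 rhodium
1839.141 rhodium × 2.786 = 5123.846826 iron
Net change: 5123.846826 − 5000 = 123.846826 iron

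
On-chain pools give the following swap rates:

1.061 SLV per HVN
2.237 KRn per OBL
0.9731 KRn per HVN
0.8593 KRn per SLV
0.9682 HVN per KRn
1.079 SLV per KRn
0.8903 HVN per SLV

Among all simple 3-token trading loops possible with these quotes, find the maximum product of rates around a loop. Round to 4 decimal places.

0.9348

SLV→HVN→KRn→SLV: 0.8903 × 0.9731 × 1.079 = 0.93479
SLV→KRn→HVN→SLV: 0.8593 × 0.9682 × 1.061 = 0.88272
Maximum is SLV→HVN→KRn→SLV at 0.9348; no arbitrage — every cycle loses value.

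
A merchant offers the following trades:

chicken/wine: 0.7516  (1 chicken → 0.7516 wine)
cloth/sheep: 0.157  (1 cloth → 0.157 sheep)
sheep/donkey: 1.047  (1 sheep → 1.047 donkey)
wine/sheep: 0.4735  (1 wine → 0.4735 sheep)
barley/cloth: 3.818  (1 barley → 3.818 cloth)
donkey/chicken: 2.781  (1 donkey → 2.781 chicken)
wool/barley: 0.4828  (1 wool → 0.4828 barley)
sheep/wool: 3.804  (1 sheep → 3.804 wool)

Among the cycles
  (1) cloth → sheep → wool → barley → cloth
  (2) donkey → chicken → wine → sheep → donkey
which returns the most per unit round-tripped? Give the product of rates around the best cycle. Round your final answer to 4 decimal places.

(1) 0.157 × 3.804 × 0.4828 × 3.818 = 1.10089
(2) 2.781 × 0.7516 × 0.4735 × 1.047 = 1.03623
Highest is cycle (1) at 1.1009 (>1, arbitrage).

1.1009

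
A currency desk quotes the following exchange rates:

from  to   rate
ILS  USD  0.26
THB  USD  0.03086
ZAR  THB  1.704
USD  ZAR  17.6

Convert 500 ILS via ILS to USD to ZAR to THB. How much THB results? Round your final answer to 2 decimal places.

500 ILS × 0.26 = 130 USD
130 USD × 17.6 = 2288 ZAR
2288 ZAR × 1.704 = 3898.752 THB

3898.75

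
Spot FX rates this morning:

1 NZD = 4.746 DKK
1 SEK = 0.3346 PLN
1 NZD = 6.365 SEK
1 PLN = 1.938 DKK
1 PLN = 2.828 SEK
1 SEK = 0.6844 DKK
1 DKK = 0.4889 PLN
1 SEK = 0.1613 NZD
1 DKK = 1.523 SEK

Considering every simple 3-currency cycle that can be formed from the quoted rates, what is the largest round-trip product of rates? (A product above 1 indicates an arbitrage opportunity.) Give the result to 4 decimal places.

1.1659

NZD→DKK→SEK→NZD: 4.746 × 1.523 × 0.1613 = 1.16590
DKK→SEK→PLN→DKK: 1.523 × 0.3346 × 1.938 = 0.98760
DKK→PLN→SEK→DKK: 0.4889 × 2.828 × 0.6844 = 0.94626
Maximum is NZD→DKK→SEK→NZD at 1.1659; arbitrage exists.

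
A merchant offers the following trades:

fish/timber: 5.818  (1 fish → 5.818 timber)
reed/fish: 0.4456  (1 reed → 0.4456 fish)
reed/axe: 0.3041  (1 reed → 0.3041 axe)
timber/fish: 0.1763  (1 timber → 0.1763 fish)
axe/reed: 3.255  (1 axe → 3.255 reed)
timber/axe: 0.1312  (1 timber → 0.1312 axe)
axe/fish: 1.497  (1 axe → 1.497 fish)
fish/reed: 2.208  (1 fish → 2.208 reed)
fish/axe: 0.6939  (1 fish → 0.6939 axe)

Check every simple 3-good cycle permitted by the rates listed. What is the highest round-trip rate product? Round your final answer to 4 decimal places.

timber→axe→fish→timber: 0.1312 × 1.497 × 5.818 = 1.14269
reed→fish→axe→reed: 0.4456 × 0.6939 × 3.255 = 1.00645
reed→axe→fish→reed: 0.3041 × 1.497 × 2.208 = 1.00516
Maximum is timber→axe→fish→timber at 1.1427; arbitrage exists.

1.1427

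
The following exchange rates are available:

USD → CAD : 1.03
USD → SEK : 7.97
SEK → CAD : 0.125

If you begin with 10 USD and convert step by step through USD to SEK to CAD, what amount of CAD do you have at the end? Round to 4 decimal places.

9.9625

10 USD × 7.97 = 79.7 SEK
79.7 SEK × 0.125 = 9.9625 CAD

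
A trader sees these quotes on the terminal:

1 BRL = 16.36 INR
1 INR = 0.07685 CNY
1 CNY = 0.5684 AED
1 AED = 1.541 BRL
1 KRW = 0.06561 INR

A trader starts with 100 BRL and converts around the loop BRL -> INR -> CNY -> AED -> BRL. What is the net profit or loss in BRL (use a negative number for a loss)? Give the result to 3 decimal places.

10.124

100 BRL × 16.36 = 1636 INR
1636 INR × 0.07685 = 125.7266 CNY
125.7266 CNY × 0.5684 = 71.46299944 AED
71.46299944 AED × 1.541 = 110.12448213704 BRL
Net change: 110.12448213704 − 100 = 10.12448213704 BRL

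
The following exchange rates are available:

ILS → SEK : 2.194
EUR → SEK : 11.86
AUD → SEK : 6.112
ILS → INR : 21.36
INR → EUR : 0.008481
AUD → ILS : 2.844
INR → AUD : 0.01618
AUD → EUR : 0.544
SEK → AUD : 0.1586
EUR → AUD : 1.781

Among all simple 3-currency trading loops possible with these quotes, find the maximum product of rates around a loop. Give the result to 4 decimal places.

AUD→EUR→SEK→AUD: 0.544 × 11.86 × 0.1586 = 1.02326
AUD→ILS→SEK→AUD: 2.844 × 2.194 × 0.1586 = 0.98962
AUD→ILS→INR→AUD: 2.844 × 21.36 × 0.01618 = 0.98290
Maximum is AUD→EUR→SEK→AUD at 1.0233; arbitrage exists.

1.0233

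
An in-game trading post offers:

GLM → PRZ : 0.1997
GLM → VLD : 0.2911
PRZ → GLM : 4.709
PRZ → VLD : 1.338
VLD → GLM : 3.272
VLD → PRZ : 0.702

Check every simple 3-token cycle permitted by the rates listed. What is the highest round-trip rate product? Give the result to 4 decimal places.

VLD→PRZ→GLM→VLD: 0.702 × 4.709 × 0.2911 = 0.96229
VLD→GLM→PRZ→VLD: 3.272 × 0.1997 × 1.338 = 0.87427
Maximum is VLD→PRZ→GLM→VLD at 0.9623; no arbitrage — every cycle loses value.

0.9623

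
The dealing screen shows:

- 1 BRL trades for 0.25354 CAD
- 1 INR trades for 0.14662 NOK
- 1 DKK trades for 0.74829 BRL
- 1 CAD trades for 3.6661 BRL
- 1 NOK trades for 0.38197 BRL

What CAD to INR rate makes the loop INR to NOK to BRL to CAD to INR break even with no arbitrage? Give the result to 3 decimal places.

Known legs of the cycle: 0.14662 × 0.38197 × 0.25354 = 0.014199366072556
For no arbitrage the full-cycle product must be 1, so the missing rate is 1 / 0.014199366072556 ≈ 70.42568.

70.426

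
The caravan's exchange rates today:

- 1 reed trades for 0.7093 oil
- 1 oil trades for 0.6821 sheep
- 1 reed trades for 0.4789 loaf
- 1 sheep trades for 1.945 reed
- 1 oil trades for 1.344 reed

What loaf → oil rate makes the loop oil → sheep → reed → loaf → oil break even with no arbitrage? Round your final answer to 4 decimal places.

1.5739

Known legs of the cycle: 0.6821 × 1.945 × 0.4789 = 0.63534920705
For no arbitrage the full-cycle product must be 1, so the missing rate is 1 / 0.63534920705 ≈ 1.573938.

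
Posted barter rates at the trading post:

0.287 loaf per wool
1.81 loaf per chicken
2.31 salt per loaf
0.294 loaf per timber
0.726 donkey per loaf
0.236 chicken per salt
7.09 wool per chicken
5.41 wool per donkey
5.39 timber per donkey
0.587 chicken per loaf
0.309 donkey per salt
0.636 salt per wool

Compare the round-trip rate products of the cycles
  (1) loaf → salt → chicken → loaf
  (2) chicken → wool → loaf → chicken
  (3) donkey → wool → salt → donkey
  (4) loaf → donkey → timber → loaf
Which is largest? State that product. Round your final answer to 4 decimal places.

1.1944

(1) 2.31 × 0.236 × 1.81 = 0.98674
(2) 7.09 × 0.287 × 0.587 = 1.19445
(3) 5.41 × 0.636 × 0.309 = 1.06319
(4) 0.726 × 5.39 × 0.294 = 1.15046
Highest is cycle (2) at 1.1944 (>1, arbitrage).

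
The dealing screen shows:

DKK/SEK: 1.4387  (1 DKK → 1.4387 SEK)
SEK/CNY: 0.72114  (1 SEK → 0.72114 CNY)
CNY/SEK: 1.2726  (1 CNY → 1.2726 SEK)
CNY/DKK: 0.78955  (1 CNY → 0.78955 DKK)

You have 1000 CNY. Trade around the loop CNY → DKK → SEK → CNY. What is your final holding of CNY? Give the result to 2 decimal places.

1000 CNY × 0.78955 = 789.55 DKK
789.55 DKK × 1.4387 = 1135.925585 SEK
1135.925585 SEK × 0.72114 = 819.1613763669 CNY

819.16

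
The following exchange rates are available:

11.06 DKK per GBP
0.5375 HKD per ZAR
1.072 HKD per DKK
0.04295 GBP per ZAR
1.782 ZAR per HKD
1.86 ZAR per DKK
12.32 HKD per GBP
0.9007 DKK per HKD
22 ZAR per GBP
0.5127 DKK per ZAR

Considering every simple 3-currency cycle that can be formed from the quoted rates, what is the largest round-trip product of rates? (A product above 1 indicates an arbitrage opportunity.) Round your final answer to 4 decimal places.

0.9794

HKD→ZAR→DKK→HKD: 1.782 × 0.5127 × 1.072 = 0.97941
GBP→HKD→ZAR→GBP: 12.32 × 1.782 × 0.04295 = 0.94293
HKD→DKK→ZAR→HKD: 0.9007 × 1.86 × 0.5375 = 0.90047
GBP→DKK→ZAR→GBP: 11.06 × 1.86 × 0.04295 = 0.88355
Maximum is HKD→ZAR→DKK→HKD at 0.9794; no arbitrage — every cycle loses value.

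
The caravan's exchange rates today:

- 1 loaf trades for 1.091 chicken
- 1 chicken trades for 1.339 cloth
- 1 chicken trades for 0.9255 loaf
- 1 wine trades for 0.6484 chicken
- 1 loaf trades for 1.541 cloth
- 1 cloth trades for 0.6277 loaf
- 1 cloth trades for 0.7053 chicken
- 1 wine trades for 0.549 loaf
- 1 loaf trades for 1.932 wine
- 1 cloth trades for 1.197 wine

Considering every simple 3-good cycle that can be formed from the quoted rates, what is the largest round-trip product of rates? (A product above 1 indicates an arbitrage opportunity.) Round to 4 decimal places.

1.1594

chicken→loaf→wine→chicken: 0.9255 × 1.932 × 0.6484 = 1.15938
chicken→cloth→wine→chicken: 1.339 × 1.197 × 0.6484 = 1.03924
cloth→wine→loaf→cloth: 1.197 × 0.549 × 1.541 = 1.01267
chicken→loaf→cloth→chicken: 0.9255 × 1.541 × 0.7053 = 1.00590
chicken→cloth→loaf→chicken: 1.339 × 0.6277 × 1.091 = 0.91697
Maximum is chicken→loaf→wine→chicken at 1.1594; arbitrage exists.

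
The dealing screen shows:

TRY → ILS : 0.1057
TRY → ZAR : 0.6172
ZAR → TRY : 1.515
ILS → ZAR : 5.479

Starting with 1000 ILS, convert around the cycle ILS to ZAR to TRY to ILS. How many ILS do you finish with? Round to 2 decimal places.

1000 ILS × 5.479 = 5479 ZAR
5479 ZAR × 1.515 = 8300.685 TRY
8300.685 TRY × 0.1057 = 877.3824045 ILS

877.38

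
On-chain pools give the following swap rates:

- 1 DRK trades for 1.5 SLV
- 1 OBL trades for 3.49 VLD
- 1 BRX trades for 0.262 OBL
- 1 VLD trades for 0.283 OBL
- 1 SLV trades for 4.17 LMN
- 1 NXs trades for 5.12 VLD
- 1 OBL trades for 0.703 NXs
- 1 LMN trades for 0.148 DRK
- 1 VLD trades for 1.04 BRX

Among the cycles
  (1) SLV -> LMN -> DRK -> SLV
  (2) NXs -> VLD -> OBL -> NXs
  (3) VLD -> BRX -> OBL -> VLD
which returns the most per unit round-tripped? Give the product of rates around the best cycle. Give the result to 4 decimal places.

(1) 4.17 × 0.148 × 1.5 = 0.92574
(2) 5.12 × 0.283 × 0.703 = 1.01862
(3) 1.04 × 0.262 × 3.49 = 0.95096
Highest is cycle (2) at 1.0186 (>1, arbitrage).

1.0186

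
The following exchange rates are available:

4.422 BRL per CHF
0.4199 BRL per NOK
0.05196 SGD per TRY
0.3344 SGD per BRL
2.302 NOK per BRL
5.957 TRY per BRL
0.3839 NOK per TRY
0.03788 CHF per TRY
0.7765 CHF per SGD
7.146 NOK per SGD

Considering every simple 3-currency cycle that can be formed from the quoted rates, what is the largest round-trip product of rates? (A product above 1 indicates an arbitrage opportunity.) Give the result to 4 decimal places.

1.1482

CHF→BRL→SGD→CHF: 4.422 × 0.3344 × 0.7765 = 1.14822
NOK→BRL→SGD→NOK: 0.4199 × 0.3344 × 7.146 = 1.00340
TRY→CHF→BRL→TRY: 0.03788 × 4.422 × 5.957 = 0.99783
TRY→NOK→BRL→TRY: 0.3839 × 0.4199 × 5.957 = 0.96027
Maximum is CHF→BRL→SGD→CHF at 1.1482; arbitrage exists.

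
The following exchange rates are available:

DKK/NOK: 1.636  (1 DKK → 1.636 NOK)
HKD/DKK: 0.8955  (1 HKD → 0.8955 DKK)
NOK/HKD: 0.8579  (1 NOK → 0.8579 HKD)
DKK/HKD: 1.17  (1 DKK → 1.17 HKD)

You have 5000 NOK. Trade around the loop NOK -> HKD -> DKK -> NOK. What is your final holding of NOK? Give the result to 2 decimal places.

6284.28

5000 NOK × 0.8579 = 4289.5 HKD
4289.5 HKD × 0.8955 = 3841.24725 DKK
3841.24725 DKK × 1.636 = 6284.280501 NOK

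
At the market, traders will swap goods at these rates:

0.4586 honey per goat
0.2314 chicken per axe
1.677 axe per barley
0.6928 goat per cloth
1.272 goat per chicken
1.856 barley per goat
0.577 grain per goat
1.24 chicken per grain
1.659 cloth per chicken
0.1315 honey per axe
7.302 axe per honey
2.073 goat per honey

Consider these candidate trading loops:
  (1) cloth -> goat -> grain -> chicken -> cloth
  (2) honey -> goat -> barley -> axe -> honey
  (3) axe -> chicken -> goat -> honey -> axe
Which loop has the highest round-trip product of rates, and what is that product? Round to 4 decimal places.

0.9857

(1) 0.6928 × 0.577 × 1.24 × 1.659 = 0.82234
(2) 2.073 × 1.856 × 1.677 × 0.1315 = 0.84847
(3) 0.2314 × 1.272 × 0.4586 × 7.302 = 0.98566
Highest is cycle (3) at 0.9857 (≤1, no arbitrage).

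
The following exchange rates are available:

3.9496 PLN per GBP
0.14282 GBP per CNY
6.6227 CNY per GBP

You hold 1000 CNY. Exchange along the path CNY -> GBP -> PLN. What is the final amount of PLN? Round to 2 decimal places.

1000 CNY × 0.14282 = 142.82 GBP
142.82 GBP × 3.9496 = 564.081872 PLN

564.08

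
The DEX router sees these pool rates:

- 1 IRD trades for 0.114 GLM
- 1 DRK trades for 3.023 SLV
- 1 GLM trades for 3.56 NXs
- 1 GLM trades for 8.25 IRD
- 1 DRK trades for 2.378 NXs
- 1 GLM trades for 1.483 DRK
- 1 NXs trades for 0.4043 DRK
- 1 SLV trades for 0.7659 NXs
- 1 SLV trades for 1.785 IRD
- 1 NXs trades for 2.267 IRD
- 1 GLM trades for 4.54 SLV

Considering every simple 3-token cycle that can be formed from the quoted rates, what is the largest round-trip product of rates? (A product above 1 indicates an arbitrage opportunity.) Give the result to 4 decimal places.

0.9361

NXs→DRK→SLV→NXs: 0.4043 × 3.023 × 0.7659 = 0.93608
SLV→IRD→GLM→SLV: 1.785 × 0.114 × 4.54 = 0.92384
NXs→IRD→GLM→NXs: 2.267 × 0.114 × 3.56 = 0.92004
Maximum is NXs→DRK→SLV→NXs at 0.9361; no arbitrage — every cycle loses value.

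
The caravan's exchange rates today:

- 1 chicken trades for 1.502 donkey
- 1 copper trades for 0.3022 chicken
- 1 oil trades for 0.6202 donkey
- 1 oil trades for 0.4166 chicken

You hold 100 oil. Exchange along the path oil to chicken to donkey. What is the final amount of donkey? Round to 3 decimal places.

100 oil × 0.4166 = 41.66 chicken
41.66 chicken × 1.502 = 62.57332 donkey

62.573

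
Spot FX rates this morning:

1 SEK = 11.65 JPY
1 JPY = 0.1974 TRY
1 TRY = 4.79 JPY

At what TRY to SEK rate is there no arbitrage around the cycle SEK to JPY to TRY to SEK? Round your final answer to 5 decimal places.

0.43484

Known legs of the cycle: 11.65 × 0.1974 = 2.29971
For no arbitrage the full-cycle product must be 1, so the missing rate is 1 / 2.29971 ≈ 0.4348374.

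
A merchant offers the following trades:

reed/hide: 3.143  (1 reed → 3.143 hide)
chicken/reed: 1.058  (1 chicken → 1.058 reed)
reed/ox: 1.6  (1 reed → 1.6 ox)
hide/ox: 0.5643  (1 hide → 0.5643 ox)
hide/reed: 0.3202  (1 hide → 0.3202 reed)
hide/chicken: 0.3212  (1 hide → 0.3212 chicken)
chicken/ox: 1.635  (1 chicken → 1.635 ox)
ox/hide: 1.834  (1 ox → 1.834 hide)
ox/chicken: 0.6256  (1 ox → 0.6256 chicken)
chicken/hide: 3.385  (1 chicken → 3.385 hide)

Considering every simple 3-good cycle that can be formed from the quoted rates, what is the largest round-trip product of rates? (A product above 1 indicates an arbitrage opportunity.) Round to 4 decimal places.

chicken→hide→ox→chicken: 3.385 × 0.5643 × 0.6256 = 1.19499
chicken→reed→hide→chicken: 1.058 × 3.143 × 0.3212 = 1.06808
chicken→reed→ox→chicken: 1.058 × 1.6 × 0.6256 = 1.05902
chicken→ox→hide→chicken: 1.635 × 1.834 × 0.3212 = 0.96315
reed→ox→hide→reed: 1.6 × 1.834 × 0.3202 = 0.93959
Maximum is chicken→hide→ox→chicken at 1.1950; arbitrage exists.

1.1950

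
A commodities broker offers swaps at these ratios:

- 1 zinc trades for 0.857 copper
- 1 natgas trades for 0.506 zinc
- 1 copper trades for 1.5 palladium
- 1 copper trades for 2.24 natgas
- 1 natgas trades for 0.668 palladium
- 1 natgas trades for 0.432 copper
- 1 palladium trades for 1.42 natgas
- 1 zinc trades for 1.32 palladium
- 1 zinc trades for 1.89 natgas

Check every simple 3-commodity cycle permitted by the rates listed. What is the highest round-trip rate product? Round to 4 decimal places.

0.9714

natgas→zinc→copper→natgas: 0.506 × 0.857 × 2.24 = 0.97136
natgas→zinc→palladium→natgas: 0.506 × 1.32 × 1.42 = 0.94845
natgas→copper→palladium→natgas: 0.432 × 1.5 × 1.42 = 0.92016
Maximum is natgas→zinc→copper→natgas at 0.9714; no arbitrage — every cycle loses value.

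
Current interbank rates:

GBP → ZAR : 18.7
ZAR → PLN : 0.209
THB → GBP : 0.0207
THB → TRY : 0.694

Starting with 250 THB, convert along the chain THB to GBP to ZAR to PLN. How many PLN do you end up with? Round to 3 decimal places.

250 THB × 0.0207 = 5.175 GBP
5.175 GBP × 18.7 = 96.7725 ZAR
96.7725 ZAR × 0.209 = 20.2254525 PLN

20.225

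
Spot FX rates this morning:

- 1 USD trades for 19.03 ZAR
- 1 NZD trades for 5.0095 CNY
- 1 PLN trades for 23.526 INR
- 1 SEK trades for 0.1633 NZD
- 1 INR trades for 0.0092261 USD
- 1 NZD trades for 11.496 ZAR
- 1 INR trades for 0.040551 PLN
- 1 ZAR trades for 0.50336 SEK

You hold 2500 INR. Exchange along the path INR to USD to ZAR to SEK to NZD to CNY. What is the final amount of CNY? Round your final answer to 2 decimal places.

2500 INR × 0.0092261 = 23.06525 USD
23.06525 USD × 19.03 = 438.9317075 ZAR
438.9317075 ZAR × 0.50336 = 220.9406642872 SEK
220.9406642872 SEK × 0.1633 = 36.07961047809976 NZD
36.07961047809976 NZD × 5.0095 = 180.74080869004074772 CNY

180.74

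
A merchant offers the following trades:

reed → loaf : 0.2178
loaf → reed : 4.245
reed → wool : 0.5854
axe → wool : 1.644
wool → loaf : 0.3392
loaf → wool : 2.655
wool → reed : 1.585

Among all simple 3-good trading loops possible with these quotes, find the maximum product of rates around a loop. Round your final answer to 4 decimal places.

0.9165

loaf→wool→reed→loaf: 2.655 × 1.585 × 0.2178 = 0.91654
loaf→reed→wool→loaf: 4.245 × 0.5854 × 0.3392 = 0.84292
Maximum is loaf→wool→reed→loaf at 0.9165; no arbitrage — every cycle loses value.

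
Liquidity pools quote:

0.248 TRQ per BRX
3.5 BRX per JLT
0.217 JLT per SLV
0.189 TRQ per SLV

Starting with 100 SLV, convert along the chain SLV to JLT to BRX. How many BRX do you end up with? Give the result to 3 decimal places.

100 SLV × 0.217 = 21.7 JLT
21.7 JLT × 3.5 = 75.95 BRX

75.950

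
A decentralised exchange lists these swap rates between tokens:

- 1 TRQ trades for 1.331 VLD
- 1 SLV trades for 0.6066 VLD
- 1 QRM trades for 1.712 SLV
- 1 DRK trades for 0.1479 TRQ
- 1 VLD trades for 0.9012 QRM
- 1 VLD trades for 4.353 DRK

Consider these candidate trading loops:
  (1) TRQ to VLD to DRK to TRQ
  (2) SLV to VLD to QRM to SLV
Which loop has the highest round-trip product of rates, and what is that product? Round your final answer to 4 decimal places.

(1) 1.331 × 4.353 × 0.1479 = 0.85691
(2) 0.6066 × 0.9012 × 1.712 = 0.93590
Highest is cycle (2) at 0.9359 (≤1, no arbitrage).

0.9359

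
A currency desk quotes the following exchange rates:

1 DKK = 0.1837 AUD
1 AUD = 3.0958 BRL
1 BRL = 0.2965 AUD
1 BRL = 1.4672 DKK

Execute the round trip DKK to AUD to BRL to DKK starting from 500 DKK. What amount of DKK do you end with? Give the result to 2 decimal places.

500 DKK × 0.1837 = 91.85 AUD
91.85 AUD × 3.0958 = 284.34923 BRL
284.34923 BRL × 1.4672 = 417.197190256 DKK

417.20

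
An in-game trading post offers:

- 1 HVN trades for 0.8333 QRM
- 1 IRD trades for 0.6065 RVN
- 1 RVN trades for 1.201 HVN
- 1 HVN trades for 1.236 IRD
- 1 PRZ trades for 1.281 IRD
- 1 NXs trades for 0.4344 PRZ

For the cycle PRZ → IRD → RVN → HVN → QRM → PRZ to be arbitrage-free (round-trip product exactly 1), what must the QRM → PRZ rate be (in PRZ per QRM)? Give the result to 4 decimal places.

Known legs of the cycle: 1.281 × 0.6065 × 1.201 × 0.8333 = 0.77754283579245
For no arbitrage the full-cycle product must be 1, so the missing rate is 1 / 0.77754283579245 ≈ 1.286103.

1.2861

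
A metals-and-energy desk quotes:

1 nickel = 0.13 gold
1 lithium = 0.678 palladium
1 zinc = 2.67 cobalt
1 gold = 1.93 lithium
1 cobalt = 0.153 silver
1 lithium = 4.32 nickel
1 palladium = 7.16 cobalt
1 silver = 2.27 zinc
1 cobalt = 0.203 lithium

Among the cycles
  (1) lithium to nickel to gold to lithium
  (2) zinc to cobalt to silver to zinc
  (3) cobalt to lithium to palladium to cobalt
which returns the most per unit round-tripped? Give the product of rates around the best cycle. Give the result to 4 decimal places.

(1) 4.32 × 0.13 × 1.93 = 1.08389
(2) 2.67 × 0.153 × 2.27 = 0.92732
(3) 0.203 × 0.678 × 7.16 = 0.98546
Highest is cycle (1) at 1.0839 (>1, arbitrage).

1.0839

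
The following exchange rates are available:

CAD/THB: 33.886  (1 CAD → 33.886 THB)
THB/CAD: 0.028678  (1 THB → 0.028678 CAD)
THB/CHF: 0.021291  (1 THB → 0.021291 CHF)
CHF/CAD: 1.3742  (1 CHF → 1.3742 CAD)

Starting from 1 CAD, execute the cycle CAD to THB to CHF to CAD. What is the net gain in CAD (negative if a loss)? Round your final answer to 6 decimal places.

-0.008560

1 CAD × 33.886 = 33.886 THB
33.886 THB × 0.021291 = 0.721466826 CHF
0.721466826 CHF × 1.3742 = 0.9914397122892 CAD
Net change: 0.9914397122892 − 1 = -0.0085602877108 CAD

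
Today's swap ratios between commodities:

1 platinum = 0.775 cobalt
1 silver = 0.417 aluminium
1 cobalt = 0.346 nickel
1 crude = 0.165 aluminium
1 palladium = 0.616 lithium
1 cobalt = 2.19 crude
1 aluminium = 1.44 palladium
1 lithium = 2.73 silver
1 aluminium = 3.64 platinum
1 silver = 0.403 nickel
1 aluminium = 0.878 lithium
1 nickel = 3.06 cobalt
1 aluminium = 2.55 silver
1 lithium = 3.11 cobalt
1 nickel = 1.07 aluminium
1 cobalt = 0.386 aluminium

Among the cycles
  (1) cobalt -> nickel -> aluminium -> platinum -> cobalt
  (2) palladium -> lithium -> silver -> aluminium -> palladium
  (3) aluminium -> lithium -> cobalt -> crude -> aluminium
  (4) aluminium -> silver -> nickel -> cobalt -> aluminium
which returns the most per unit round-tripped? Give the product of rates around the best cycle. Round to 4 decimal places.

1.2138

(1) 0.346 × 1.07 × 3.64 × 0.775 = 1.04439
(2) 0.616 × 2.73 × 0.417 × 1.44 = 1.00982
(3) 0.878 × 3.11 × 2.19 × 0.165 = 0.98670
(4) 2.55 × 0.403 × 3.06 × 0.386 = 1.21382
Highest is cycle (4) at 1.2138 (>1, arbitrage).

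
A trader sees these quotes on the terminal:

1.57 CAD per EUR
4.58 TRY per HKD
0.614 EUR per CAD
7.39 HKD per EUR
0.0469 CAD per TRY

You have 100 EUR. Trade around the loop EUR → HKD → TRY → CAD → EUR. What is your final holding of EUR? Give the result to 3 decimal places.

100 EUR × 7.39 = 739 HKD
739 HKD × 4.58 = 3384.62 TRY
3384.62 TRY × 0.0469 = 158.738678 CAD
158.738678 CAD × 0.614 = 97.465548292 EUR

97.466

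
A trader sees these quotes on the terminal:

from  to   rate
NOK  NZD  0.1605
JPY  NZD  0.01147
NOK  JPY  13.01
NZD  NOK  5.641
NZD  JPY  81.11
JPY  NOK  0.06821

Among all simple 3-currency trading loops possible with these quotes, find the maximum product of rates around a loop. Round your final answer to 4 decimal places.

JPY→NOK→NZD→JPY: 0.06821 × 0.1605 × 81.11 = 0.88797
JPY→NZD→NOK→JPY: 0.01147 × 5.641 × 13.01 = 0.84178
Maximum is JPY→NOK→NZD→JPY at 0.8880; no arbitrage — every cycle loses value.

0.8880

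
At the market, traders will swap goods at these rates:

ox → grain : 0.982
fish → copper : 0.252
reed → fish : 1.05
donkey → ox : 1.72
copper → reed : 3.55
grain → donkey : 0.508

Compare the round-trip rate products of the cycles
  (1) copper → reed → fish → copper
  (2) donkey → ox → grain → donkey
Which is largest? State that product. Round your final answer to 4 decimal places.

(1) 3.55 × 1.05 × 0.252 = 0.93933
(2) 1.72 × 0.982 × 0.508 = 0.85803
Highest is cycle (1) at 0.9393 (≤1, no arbitrage).

0.9393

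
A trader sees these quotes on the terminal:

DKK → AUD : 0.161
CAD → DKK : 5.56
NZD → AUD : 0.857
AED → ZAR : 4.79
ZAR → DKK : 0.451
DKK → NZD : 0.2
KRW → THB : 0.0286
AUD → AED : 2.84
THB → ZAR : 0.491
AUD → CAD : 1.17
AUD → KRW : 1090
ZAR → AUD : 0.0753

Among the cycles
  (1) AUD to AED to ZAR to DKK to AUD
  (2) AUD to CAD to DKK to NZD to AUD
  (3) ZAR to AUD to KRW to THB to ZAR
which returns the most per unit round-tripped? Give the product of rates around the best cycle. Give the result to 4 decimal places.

1.1526

(1) 2.84 × 4.79 × 0.451 × 0.161 = 0.98777
(2) 1.17 × 5.56 × 0.2 × 0.857 = 1.11499
(3) 0.0753 × 1090 × 0.0286 × 0.491 = 1.15257
Highest is cycle (3) at 1.1526 (>1, arbitrage).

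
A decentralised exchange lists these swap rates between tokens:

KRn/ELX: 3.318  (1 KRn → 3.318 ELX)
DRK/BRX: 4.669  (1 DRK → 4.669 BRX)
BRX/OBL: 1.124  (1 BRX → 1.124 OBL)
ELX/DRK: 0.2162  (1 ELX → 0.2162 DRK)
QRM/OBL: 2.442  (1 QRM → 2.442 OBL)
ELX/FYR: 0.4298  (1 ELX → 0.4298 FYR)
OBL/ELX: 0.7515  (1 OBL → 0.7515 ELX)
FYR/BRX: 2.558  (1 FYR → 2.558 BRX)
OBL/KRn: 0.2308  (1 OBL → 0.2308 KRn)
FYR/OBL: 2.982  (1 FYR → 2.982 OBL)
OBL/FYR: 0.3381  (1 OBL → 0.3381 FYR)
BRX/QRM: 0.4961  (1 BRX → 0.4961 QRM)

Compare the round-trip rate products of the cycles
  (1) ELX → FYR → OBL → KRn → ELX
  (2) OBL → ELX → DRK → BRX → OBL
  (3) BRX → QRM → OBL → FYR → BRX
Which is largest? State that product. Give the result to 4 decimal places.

(1) 0.4298 × 2.982 × 0.2308 × 3.318 = 0.98149
(2) 0.7515 × 0.2162 × 4.669 × 1.124 = 0.85266
(3) 0.4961 × 2.442 × 0.3381 × 2.558 = 1.04776
Highest is cycle (3) at 1.0478 (>1, arbitrage).

1.0478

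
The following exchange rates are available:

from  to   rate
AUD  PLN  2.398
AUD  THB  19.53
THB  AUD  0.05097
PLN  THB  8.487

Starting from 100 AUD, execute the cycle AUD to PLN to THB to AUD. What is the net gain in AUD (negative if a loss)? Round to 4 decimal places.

100 AUD × 2.398 = 239.8 PLN
239.8 PLN × 8.487 = 2035.1826 THB
2035.1826 THB × 0.05097 = 103.733257122 AUD
Net change: 103.733257122 − 100 = 3.733257122 AUD

3.7333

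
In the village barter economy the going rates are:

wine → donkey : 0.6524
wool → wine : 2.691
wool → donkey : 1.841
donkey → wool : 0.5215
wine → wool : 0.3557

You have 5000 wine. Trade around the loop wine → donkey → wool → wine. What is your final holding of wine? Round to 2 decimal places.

4577.75

5000 wine × 0.6524 = 3262 donkey
3262 donkey × 0.5215 = 1701.133 wool
1701.133 wool × 2.691 = 4577.748903 wine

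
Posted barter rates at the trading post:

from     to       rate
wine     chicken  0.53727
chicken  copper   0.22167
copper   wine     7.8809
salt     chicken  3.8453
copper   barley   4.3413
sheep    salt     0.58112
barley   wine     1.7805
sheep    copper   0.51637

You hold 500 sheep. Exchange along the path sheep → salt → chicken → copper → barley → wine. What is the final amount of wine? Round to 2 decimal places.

1914.41

500 sheep × 0.58112 = 290.56 salt
290.56 salt × 3.8453 = 1117.290368 chicken
1117.290368 chicken × 0.22167 = 247.66975587456 copper
247.66975587456 copper × 4.3413 = 1075.208711178227328 barley
1075.208711178227328 barley × 1.7805 = 1914.409110252833757504 wine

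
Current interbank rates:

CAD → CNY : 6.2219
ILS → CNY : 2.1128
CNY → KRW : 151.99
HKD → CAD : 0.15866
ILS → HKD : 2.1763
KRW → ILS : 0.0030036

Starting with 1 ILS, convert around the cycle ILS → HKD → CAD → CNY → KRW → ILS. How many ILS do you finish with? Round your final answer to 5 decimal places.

0.98077

1 ILS × 2.1763 = 2.1763 HKD
2.1763 HKD × 0.15866 = 0.345291758 CAD
0.345291758 CAD × 6.2219 = 2.1483707891002 CNY
2.1483707891002 CNY × 151.99 = 326.530876235339398 KRW
326.530876235339398 KRW × 0.0030036 = 0.9807681398604654158328 ILS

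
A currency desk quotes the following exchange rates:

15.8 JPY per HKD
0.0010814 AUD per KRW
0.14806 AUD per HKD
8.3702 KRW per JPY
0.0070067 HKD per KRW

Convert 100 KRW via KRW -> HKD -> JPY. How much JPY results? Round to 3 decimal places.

11.071

100 KRW × 0.0070067 = 0.70067 HKD
0.70067 HKD × 15.8 = 11.070586 JPY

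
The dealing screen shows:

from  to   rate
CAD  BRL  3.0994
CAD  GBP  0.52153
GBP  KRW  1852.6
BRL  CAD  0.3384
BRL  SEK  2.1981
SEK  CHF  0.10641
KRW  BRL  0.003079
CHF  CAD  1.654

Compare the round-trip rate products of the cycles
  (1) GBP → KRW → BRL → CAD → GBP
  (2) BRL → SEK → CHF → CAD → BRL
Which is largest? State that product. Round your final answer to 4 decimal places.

1.1991

(1) 1852.6 × 0.003079 × 0.3384 × 0.52153 = 1.00670
(2) 2.1981 × 0.10641 × 1.654 × 3.0994 = 1.19907
Highest is cycle (2) at 1.1991 (>1, arbitrage).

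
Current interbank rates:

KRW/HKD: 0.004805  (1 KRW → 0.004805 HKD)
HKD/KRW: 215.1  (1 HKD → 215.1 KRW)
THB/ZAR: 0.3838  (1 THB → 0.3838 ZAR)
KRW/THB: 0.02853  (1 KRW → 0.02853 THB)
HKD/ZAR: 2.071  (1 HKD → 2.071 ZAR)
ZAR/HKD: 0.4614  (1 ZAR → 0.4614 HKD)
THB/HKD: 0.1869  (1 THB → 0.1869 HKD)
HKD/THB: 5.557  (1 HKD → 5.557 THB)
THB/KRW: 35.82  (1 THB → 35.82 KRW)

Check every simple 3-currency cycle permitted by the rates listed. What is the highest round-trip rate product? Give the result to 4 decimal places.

1.1470

HKD→KRW→THB→HKD: 215.1 × 0.02853 × 0.1869 = 1.14697
ZAR→HKD→THB→ZAR: 0.4614 × 5.557 × 0.3838 = 0.98406
HKD→THB→KRW→HKD: 5.557 × 35.82 × 0.004805 = 0.95644
Maximum is HKD→KRW→THB→HKD at 1.1470; arbitrage exists.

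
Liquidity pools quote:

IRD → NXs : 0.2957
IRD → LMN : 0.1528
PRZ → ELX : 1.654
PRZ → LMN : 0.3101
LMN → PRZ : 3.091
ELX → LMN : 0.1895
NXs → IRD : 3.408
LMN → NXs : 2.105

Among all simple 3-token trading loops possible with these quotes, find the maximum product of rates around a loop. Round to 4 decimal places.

IRD→LMN→NXs→IRD: 0.1528 × 2.105 × 3.408 = 1.09616
ELX→LMN→PRZ→ELX: 0.1895 × 3.091 × 1.654 = 0.96882
Maximum is IRD→LMN→NXs→IRD at 1.0962; arbitrage exists.

1.0962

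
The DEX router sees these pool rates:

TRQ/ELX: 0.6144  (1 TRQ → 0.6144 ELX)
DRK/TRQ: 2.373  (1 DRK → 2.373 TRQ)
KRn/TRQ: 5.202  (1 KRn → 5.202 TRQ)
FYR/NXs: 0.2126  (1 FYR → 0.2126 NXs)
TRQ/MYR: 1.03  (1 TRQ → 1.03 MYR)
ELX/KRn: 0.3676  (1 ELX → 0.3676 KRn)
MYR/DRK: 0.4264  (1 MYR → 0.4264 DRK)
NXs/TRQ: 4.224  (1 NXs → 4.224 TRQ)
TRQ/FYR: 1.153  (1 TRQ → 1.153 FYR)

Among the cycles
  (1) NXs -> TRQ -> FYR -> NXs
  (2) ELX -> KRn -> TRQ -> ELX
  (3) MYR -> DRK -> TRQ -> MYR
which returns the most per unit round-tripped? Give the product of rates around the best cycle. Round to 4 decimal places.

(1) 4.224 × 1.153 × 0.2126 = 1.03542
(2) 0.3676 × 5.202 × 0.6144 = 1.17489
(3) 0.4264 × 2.373 × 1.03 = 1.04220
Highest is cycle (2) at 1.1749 (>1, arbitrage).

1.1749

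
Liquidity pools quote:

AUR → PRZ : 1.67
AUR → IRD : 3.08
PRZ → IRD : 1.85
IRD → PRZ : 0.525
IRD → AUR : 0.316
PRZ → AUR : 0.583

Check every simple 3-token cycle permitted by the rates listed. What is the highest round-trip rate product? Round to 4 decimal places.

IRD→AUR→PRZ→IRD: 0.316 × 1.67 × 1.85 = 0.97628
IRD→PRZ→AUR→IRD: 0.525 × 0.583 × 3.08 = 0.94271
Maximum is IRD→AUR→PRZ→IRD at 0.9763; no arbitrage — every cycle loses value.

0.9763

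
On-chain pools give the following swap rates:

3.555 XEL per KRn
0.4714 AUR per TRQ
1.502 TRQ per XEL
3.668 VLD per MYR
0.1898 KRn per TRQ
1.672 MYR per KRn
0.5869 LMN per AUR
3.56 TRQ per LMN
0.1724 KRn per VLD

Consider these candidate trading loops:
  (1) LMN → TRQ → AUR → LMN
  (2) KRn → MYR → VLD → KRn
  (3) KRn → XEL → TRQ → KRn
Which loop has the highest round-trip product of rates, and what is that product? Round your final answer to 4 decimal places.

1.0573

(1) 3.56 × 0.4714 × 0.5869 = 0.98493
(2) 1.672 × 3.668 × 0.1724 = 1.05731
(3) 3.555 × 1.502 × 0.1898 = 1.01346
Highest is cycle (2) at 1.0573 (>1, arbitrage).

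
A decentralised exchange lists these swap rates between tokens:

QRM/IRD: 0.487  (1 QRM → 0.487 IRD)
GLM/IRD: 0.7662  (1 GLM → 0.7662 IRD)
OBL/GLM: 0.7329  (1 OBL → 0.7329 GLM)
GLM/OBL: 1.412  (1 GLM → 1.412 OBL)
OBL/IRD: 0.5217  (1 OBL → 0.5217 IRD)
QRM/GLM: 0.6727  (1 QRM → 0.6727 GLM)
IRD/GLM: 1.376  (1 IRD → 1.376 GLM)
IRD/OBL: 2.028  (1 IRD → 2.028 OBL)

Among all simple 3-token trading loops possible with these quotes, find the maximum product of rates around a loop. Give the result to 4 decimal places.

GLM→IRD→OBL→GLM: 0.7662 × 2.028 × 0.7329 = 1.13882
GLM→OBL→IRD→GLM: 1.412 × 0.5217 × 1.376 = 1.01362
Maximum is GLM→IRD→OBL→GLM at 1.1388; arbitrage exists.

1.1388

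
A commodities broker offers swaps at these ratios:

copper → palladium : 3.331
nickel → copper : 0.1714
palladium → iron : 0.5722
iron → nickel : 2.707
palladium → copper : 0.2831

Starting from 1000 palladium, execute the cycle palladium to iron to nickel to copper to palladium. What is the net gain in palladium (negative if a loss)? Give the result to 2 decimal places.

1000 palladium × 0.5722 = 572.2 iron
572.2 iron × 2.707 = 1548.9454 nickel
1548.9454 nickel × 0.1714 = 265.48924156 copper
265.48924156 copper × 3.331 = 884.34466363636 palladium
Net change: 884.34466363636 − 1000 = -115.65533636364 palladium

-115.66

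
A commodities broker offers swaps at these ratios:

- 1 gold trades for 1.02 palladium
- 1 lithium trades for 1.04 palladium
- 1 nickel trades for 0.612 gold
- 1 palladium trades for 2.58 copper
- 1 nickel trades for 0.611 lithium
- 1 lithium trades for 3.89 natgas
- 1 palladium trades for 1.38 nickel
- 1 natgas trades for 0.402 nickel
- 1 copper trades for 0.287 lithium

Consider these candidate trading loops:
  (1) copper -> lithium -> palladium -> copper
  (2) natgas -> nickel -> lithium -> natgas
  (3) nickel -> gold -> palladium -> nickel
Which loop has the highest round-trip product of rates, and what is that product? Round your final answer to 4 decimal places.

0.9555

(1) 0.287 × 1.04 × 2.58 = 0.77008
(2) 0.402 × 0.611 × 3.89 = 0.95547
(3) 0.612 × 1.02 × 1.38 = 0.86145
Highest is cycle (2) at 0.9555 (≤1, no arbitrage).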